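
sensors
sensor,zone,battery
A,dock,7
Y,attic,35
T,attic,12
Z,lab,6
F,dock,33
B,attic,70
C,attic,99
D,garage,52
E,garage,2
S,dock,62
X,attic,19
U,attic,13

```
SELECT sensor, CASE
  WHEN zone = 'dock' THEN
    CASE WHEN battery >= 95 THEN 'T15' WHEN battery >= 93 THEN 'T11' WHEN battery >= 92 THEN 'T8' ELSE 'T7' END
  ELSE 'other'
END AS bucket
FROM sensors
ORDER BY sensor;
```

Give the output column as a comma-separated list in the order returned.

sensor=A: zone='dock' → inner[ELSE] → T7
sensor=B: zone='attic' → outer ELSE → other
sensor=C: zone='attic' → outer ELSE → other
sensor=D: zone='garage' → outer ELSE → other
sensor=E: zone='garage' → outer ELSE → other
sensor=F: zone='dock' → inner[ELSE] → T7
sensor=S: zone='dock' → inner[ELSE] → T7
sensor=T: zone='attic' → outer ELSE → other
sensor=U: zone='attic' → outer ELSE → other
sensor=X: zone='attic' → outer ELSE → other
sensor=Y: zone='attic' → outer ELSE → other
sensor=Z: zone='lab' → outer ELSE → other

T7, other, other, other, other, T7, T7, other, other, other, other, other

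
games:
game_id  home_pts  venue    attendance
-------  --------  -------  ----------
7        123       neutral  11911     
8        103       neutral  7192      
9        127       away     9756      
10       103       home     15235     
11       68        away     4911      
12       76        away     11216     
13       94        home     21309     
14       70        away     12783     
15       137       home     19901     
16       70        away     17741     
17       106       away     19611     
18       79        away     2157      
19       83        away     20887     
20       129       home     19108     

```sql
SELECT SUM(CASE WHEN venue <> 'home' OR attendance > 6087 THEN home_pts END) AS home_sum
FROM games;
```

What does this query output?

game_id=7: ✓ → 123
game_id=8: ✓ → 103
game_id=9: ✓ → 127
game_id=10: ✓ → 103
game_id=11: ✓ → 68
game_id=12: ✓ → 76
game_id=13: ✓ → 94
game_id=14: ✓ → 70
game_id=15: ✓ → 137
game_id=16: ✓ → 70
game_id=17: ✓ → 106
game_id=18: ✓ → 79
game_id=19: ✓ → 83
game_id=20: ✓ → 129
home_sum = 123 + 103 + 127 + 103 + 68 + 76 + 94 + 70 + 137 + 70 + 106 + 79 + 83 + 129 = 1368

1368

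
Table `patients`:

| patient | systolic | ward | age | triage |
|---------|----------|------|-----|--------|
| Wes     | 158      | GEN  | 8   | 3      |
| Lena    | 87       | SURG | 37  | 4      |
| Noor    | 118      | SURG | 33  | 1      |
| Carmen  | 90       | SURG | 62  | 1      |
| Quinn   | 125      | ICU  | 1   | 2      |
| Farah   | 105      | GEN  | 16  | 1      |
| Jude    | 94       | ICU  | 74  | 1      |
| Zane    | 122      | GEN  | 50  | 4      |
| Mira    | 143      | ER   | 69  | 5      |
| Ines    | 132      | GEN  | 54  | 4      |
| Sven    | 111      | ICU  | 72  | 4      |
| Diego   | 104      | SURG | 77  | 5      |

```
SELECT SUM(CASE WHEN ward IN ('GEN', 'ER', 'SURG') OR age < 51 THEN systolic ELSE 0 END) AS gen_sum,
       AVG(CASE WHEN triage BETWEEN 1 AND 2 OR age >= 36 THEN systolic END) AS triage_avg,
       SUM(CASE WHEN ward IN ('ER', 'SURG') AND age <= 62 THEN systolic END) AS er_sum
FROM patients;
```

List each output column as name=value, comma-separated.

gen_sum=1184, triage_avg=111.9090909091, er_sum=295

[gen_sum: ward IN ('GEN', 'ER', 'SURG') OR age < 51]
patient=Wes: ✓ → 158
patient=Lena: ✓ → 87
patient=Noor: ✓ → 118
patient=Carmen: ✓ → 90
patient=Quinn: ✓ → 125
patient=Farah: ✓ → 105
patient=Jude: ✗
patient=Zane: ✓ → 122
patient=Mira: ✓ → 143
patient=Ines: ✓ → 132
patient=Sven: ✗
patient=Diego: ✓ → 104
gen_sum = 158 + 87 + 118 + 90 + 125 + 105 + 122 + 143 + 132 + 104 = 1184
—
[triage_avg: triage BETWEEN 1 AND 2 OR age >= 36]
patient=Wes: ✗
patient=Lena: ✓ → 87
patient=Noor: ✓ → 118
patient=Carmen: ✓ → 90
patient=Quinn: ✓ → 125
patient=Farah: ✓ → 105
patient=Jude: ✓ → 94
patient=Zane: ✓ → 122
patient=Mira: ✓ → 143
patient=Ines: ✓ → 132
patient=Sven: ✓ → 111
patient=Diego: ✓ → 104
triage_avg = (87 + 118 + 90 + 125 + 105 + 94 + 122 + 143 + 132 + 111 + 104) / 11 = 111.9090909091
—
[er_sum: ward IN ('ER', 'SURG') AND age <= 62]
patient=Wes: ✗
patient=Lena: ✓ → 87
patient=Noor: ✓ → 118
patient=Carmen: ✓ → 90
patient=Quinn: ✗
patient=Farah: ✗
patient=Jude: ✗
patient=Zane: ✗
patient=Mira: ✗
patient=Ines: ✗
patient=Sven: ✗
patient=Diego: ✗
er_sum = 87 + 118 + 90 = 295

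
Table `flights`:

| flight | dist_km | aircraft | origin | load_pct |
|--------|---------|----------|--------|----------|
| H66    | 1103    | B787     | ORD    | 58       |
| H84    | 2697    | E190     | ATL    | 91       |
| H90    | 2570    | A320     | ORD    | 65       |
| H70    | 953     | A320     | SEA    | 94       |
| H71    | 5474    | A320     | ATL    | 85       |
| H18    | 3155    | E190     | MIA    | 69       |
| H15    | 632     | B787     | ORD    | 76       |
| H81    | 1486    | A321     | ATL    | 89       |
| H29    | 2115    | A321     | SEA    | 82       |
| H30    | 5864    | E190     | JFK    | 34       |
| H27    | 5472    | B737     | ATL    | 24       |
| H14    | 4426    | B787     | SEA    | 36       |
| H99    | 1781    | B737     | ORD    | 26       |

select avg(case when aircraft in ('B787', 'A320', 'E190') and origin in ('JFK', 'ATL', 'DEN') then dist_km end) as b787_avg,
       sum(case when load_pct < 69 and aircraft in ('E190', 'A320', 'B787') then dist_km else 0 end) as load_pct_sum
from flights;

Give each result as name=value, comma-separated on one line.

b787_avg=4678.3333333333, load_pct_sum=13963

[b787_avg: aircraft in ('B787', 'A320', 'E190') and origin in ('JFK', 'ATL', 'DEN')]
flight=H66: ✗
flight=H84: ✓ → 2697
flight=H90: ✗
flight=H70: ✗
flight=H71: ✓ → 5474
flight=H18: ✗
flight=H15: ✗
flight=H81: ✗
flight=H29: ✗
flight=H30: ✓ → 5864
flight=H27: ✗
flight=H14: ✗
flight=H99: ✗
b787_avg = (2697 + 5474 + 5864) / 3 = 4678.3333333333
—
[load_pct_sum: load_pct < 69 and aircraft in ('E190', 'A320', 'B787')]
flight=H66: ✓ → 1103
flight=H84: ✗
flight=H90: ✓ → 2570
flight=H70: ✗
flight=H71: ✗
flight=H18: ✗
flight=H15: ✗
flight=H81: ✗
flight=H29: ✗
flight=H30: ✓ → 5864
flight=H27: ✗
flight=H14: ✓ → 4426
flight=H99: ✗
load_pct_sum = 1103 + 2570 + 5864 + 4426 = 13963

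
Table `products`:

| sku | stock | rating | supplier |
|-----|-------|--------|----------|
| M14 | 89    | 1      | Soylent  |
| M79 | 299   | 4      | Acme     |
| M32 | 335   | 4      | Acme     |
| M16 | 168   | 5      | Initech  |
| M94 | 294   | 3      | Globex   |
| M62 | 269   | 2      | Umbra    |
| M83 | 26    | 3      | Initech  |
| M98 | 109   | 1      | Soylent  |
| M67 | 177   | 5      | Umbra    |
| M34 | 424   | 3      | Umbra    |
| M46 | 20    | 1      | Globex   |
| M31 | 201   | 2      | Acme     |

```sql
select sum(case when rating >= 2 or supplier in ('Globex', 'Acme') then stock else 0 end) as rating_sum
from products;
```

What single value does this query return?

2213

sku=M14: ✗
sku=M79: ✓ → 299
sku=M32: ✓ → 335
sku=M16: ✓ → 168
sku=M94: ✓ → 294
sku=M62: ✓ → 269
sku=M83: ✓ → 26
sku=M98: ✗
sku=M67: ✓ → 177
sku=M34: ✓ → 424
sku=M46: ✓ → 20
sku=M31: ✓ → 201
rating_sum = 299 + 335 + 168 + 294 + 269 + 26 + 177 + 424 + 20 + 201 = 2213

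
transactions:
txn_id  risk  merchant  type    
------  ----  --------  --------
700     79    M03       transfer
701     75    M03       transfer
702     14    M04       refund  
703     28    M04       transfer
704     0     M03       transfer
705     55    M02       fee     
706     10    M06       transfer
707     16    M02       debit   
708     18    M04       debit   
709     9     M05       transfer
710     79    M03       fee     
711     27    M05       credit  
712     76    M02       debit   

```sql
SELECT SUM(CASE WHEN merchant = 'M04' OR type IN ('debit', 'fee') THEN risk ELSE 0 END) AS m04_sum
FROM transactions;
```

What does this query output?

286

txn_id=700: ✗
txn_id=701: ✗
txn_id=702: ✓ → 14
txn_id=703: ✓ → 28
txn_id=704: ✗
txn_id=705: ✓ → 55
txn_id=706: ✗
txn_id=707: ✓ → 16
txn_id=708: ✓ → 18
txn_id=709: ✗
txn_id=710: ✓ → 79
txn_id=711: ✗
txn_id=712: ✓ → 76
m04_sum = 14 + 28 + 55 + 16 + 18 + 79 + 76 = 286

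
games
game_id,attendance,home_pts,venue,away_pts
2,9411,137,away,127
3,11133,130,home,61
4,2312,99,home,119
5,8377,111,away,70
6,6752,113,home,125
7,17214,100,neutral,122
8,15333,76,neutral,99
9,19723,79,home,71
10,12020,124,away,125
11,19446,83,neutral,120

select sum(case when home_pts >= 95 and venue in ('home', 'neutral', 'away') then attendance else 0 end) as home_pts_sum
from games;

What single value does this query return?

game_id=2: ✓ → 9411
game_id=3: ✓ → 11133
game_id=4: ✓ → 2312
game_id=5: ✓ → 8377
game_id=6: ✓ → 6752
game_id=7: ✓ → 17214
game_id=8: ✗
game_id=9: ✗
game_id=10: ✓ → 12020
game_id=11: ✗
home_pts_sum = 9411 + 11133 + 2312 + 8377 + 6752 + 17214 + 12020 = 67219

67219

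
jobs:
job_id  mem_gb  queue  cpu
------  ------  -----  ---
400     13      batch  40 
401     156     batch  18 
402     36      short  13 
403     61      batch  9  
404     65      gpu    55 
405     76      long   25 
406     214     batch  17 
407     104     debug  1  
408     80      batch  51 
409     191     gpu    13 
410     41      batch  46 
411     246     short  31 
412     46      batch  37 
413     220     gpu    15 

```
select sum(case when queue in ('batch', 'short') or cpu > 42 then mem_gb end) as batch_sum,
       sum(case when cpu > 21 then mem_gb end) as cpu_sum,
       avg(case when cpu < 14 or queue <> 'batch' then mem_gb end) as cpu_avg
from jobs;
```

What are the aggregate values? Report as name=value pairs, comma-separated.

batch_sum=958, cpu_sum=567, cpu_avg=124.875

[batch_sum: queue in ('batch', 'short') or cpu > 42]
job_id=400: ✓ → 13
job_id=401: ✓ → 156
job_id=402: ✓ → 36
job_id=403: ✓ → 61
job_id=404: ✓ → 65
job_id=405: ✗
job_id=406: ✓ → 214
job_id=407: ✗
job_id=408: ✓ → 80
job_id=409: ✗
job_id=410: ✓ → 41
job_id=411: ✓ → 246
job_id=412: ✓ → 46
job_id=413: ✗
batch_sum = 13 + 156 + 36 + 61 + 65 + 214 + 80 + 41 + 246 + 46 = 958
—
[cpu_sum: cpu > 21]
job_id=400: ✓ → 13
job_id=401: ✗
job_id=402: ✗
job_id=403: ✗
job_id=404: ✓ → 65
job_id=405: ✓ → 76
job_id=406: ✗
job_id=407: ✗
job_id=408: ✓ → 80
job_id=409: ✗
job_id=410: ✓ → 41
job_id=411: ✓ → 246
job_id=412: ✓ → 46
job_id=413: ✗
cpu_sum = 13 + 65 + 76 + 80 + 41 + 246 + 46 = 567
—
[cpu_avg: cpu < 14 or queue <> 'batch']
job_id=400: ✗
job_id=401: ✗
job_id=402: ✓ → 36
job_id=403: ✓ → 61
job_id=404: ✓ → 65
job_id=405: ✓ → 76
job_id=406: ✗
job_id=407: ✓ → 104
job_id=408: ✗
job_id=409: ✓ → 191
job_id=410: ✗
job_id=411: ✓ → 246
job_id=412: ✗
job_id=413: ✓ → 220
cpu_avg = (36 + 61 + 65 + 76 + 104 + 191 + 246 + 220) / 8 = 124.875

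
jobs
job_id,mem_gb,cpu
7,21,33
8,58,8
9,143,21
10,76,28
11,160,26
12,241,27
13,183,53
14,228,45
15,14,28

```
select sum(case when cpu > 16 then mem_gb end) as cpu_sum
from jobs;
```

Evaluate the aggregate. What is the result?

1066

job_id=7: ✓ → 21
job_id=8: ✗
job_id=9: ✓ → 143
job_id=10: ✓ → 76
job_id=11: ✓ → 160
job_id=12: ✓ → 241
job_id=13: ✓ → 183
job_id=14: ✓ → 228
job_id=15: ✓ → 14
cpu_sum = 21 + 143 + 76 + 160 + 241 + 183 + 228 + 14 = 1066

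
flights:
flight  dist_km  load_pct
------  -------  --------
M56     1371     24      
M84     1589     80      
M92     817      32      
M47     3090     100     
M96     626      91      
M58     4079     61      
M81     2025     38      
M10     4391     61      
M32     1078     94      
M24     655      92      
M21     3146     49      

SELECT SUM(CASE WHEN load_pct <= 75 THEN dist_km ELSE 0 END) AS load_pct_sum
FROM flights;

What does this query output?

flight=M56: ✓ → 1371
flight=M84: ✗
flight=M92: ✓ → 817
flight=M47: ✗
flight=M96: ✗
flight=M58: ✓ → 4079
flight=M81: ✓ → 2025
flight=M10: ✓ → 4391
flight=M32: ✗
flight=M24: ✗
flight=M21: ✓ → 3146
load_pct_sum = 1371 + 817 + 4079 + 2025 + 4391 + 3146 = 15829

15829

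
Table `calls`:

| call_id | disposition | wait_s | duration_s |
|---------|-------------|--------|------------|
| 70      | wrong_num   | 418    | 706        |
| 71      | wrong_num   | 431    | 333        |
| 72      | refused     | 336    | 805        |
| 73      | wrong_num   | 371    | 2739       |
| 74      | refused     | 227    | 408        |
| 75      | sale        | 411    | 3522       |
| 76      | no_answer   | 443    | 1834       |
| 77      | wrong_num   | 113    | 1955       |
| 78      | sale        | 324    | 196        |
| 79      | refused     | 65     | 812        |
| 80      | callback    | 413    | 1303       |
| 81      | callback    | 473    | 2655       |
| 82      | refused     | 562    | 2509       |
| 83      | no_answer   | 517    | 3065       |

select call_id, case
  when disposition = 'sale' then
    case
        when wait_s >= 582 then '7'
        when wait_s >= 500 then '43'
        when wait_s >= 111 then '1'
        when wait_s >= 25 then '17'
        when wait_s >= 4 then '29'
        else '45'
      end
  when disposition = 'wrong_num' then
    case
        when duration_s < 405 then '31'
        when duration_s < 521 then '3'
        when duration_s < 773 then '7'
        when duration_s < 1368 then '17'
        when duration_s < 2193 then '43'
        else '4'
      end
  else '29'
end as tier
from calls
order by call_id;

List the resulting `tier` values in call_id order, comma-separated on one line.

call_id=70: disposition='wrong_num' → inner[duration_s < 773] → 7
call_id=71: disposition='wrong_num' → inner[duration_s < 405] → 31
call_id=72: disposition='refused' → outer ELSE → 29
call_id=73: disposition='wrong_num' → inner[ELSE] → 4
call_id=74: disposition='refused' → outer ELSE → 29
call_id=75: disposition='sale' → inner[wait_s >= 111] → 1
call_id=76: disposition='no_answer' → outer ELSE → 29
call_id=77: disposition='wrong_num' → inner[duration_s < 2193] → 43
call_id=78: disposition='sale' → inner[wait_s >= 111] → 1
call_id=79: disposition='refused' → outer ELSE → 29
call_id=80: disposition='callback' → outer ELSE → 29
call_id=81: disposition='callback' → outer ELSE → 29
call_id=82: disposition='refused' → outer ELSE → 29
call_id=83: disposition='no_answer' → outer ELSE → 29

7, 31, 29, 4, 29, 1, 29, 43, 1, 29, 29, 29, 29, 29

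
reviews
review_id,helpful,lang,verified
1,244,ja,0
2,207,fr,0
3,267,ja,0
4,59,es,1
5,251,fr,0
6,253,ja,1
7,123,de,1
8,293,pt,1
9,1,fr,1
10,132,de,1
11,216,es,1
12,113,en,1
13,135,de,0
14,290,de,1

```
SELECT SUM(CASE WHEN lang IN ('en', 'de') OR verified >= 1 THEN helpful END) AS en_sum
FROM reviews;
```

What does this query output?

1615

review_id=1: ✗
review_id=2: ✗
review_id=3: ✗
review_id=4: ✓ → 59
review_id=5: ✗
review_id=6: ✓ → 253
review_id=7: ✓ → 123
review_id=8: ✓ → 293
review_id=9: ✓ → 1
review_id=10: ✓ → 132
review_id=11: ✓ → 216
review_id=12: ✓ → 113
review_id=13: ✓ → 135
review_id=14: ✓ → 290
en_sum = 59 + 253 + 123 + 293 + 1 + 132 + 216 + 113 + 135 + 290 = 1615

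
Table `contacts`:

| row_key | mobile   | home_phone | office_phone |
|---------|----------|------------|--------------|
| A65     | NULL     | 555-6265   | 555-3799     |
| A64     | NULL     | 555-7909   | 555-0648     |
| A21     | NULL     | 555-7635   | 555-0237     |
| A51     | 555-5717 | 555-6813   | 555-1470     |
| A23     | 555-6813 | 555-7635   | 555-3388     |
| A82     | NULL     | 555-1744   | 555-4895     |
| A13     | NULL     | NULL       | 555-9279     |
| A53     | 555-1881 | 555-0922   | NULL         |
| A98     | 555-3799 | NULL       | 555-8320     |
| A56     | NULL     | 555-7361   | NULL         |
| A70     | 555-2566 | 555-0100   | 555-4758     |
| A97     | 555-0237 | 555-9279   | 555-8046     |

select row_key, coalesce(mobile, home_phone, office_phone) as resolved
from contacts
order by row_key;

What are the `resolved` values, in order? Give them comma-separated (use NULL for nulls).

555-9279, 555-7635, 555-6813, 555-5717, 555-1881, 555-7361, 555-7909, 555-6265, 555-2566, 555-1744, 555-0237, 555-3799

row_key=A13: mobile=NULL, home_phone=NULL, office_phone=555-9279 → 555-9279
row_key=A21: mobile=NULL, home_phone=555-7635 → 555-7635
row_key=A23: mobile=555-6813 → 555-6813
row_key=A51: mobile=555-5717 → 555-5717
row_key=A53: mobile=555-1881 → 555-1881
row_key=A56: mobile=NULL, home_phone=555-7361 → 555-7361
row_key=A64: mobile=NULL, home_phone=555-7909 → 555-7909
row_key=A65: mobile=NULL, home_phone=555-6265 → 555-6265
row_key=A70: mobile=555-2566 → 555-2566
row_key=A82: mobile=NULL, home_phone=555-1744 → 555-1744
row_key=A97: mobile=555-0237 → 555-0237
row_key=A98: mobile=555-3799 → 555-3799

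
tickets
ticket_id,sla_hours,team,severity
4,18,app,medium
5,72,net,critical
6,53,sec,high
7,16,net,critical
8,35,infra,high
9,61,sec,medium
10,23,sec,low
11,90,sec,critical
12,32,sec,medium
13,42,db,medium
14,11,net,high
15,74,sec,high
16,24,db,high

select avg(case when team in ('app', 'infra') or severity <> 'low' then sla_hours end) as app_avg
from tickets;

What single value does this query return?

ticket_id=4: ✓ → 18
ticket_id=5: ✓ → 72
ticket_id=6: ✓ → 53
ticket_id=7: ✓ → 16
ticket_id=8: ✓ → 35
ticket_id=9: ✓ → 61
ticket_id=10: ✗
ticket_id=11: ✓ → 90
ticket_id=12: ✓ → 32
ticket_id=13: ✓ → 42
ticket_id=14: ✓ → 11
ticket_id=15: ✓ → 74
ticket_id=16: ✓ → 24
app_avg = (18 + 72 + 53 + 16 + 35 + 61 + 90 + 32 + 42 + 11 + 74 + 24) / 12 = 44

44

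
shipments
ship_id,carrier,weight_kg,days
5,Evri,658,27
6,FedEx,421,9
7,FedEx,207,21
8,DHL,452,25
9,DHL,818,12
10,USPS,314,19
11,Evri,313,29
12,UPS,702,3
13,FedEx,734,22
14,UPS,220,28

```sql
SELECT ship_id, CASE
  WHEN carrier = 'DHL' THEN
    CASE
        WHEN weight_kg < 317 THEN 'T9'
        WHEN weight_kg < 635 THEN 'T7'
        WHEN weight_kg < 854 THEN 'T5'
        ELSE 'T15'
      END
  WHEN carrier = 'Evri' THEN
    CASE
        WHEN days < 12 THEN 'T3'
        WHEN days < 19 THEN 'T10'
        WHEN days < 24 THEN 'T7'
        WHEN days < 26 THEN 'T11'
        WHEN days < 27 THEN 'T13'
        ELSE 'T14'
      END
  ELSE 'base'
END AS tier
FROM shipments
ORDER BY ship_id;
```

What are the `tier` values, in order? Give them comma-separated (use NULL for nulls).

ship_id=5: carrier='Evri' → inner[ELSE] → T14
ship_id=6: carrier='FedEx' → outer ELSE → base
ship_id=7: carrier='FedEx' → outer ELSE → base
ship_id=8: carrier='DHL' → inner[weight_kg < 635] → T7
ship_id=9: carrier='DHL' → inner[weight_kg < 854] → T5
ship_id=10: carrier='USPS' → outer ELSE → base
ship_id=11: carrier='Evri' → inner[ELSE] → T14
ship_id=12: carrier='UPS' → outer ELSE → base
ship_id=13: carrier='FedEx' → outer ELSE → base
ship_id=14: carrier='UPS' → outer ELSE → base

T14, base, base, T7, T5, base, T14, base, base, base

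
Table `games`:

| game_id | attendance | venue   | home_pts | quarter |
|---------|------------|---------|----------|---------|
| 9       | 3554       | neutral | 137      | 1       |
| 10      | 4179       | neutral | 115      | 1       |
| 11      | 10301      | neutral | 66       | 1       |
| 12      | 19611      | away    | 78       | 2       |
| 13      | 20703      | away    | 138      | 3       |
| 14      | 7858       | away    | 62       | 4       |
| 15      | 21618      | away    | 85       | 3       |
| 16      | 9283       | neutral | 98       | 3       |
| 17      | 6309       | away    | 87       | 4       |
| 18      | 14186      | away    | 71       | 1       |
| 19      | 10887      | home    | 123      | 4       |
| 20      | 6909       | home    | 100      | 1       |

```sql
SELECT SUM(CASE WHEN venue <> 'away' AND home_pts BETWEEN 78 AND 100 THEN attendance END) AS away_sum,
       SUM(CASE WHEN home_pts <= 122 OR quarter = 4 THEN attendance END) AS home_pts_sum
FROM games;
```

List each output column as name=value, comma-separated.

[away_sum: venue <> 'away' AND home_pts BETWEEN 78 AND 100]
game_id=9: ✗
game_id=10: ✗
game_id=11: ✗
game_id=12: ✗
game_id=13: ✗
game_id=14: ✗
game_id=15: ✗
game_id=16: ✓ → 9283
game_id=17: ✗
game_id=18: ✗
game_id=19: ✗
game_id=20: ✓ → 6909
away_sum = 9283 + 6909 = 16192
—
[home_pts_sum: home_pts <= 122 OR quarter = 4]
game_id=9: ✗
game_id=10: ✓ → 4179
game_id=11: ✓ → 10301
game_id=12: ✓ → 19611
game_id=13: ✗
game_id=14: ✓ → 7858
game_id=15: ✓ → 21618
game_id=16: ✓ → 9283
game_id=17: ✓ → 6309
game_id=18: ✓ → 14186
game_id=19: ✓ → 10887
game_id=20: ✓ → 6909
home_pts_sum = 4179 + 10301 + 19611 + 7858 + 21618 + 9283 + 6309 + 14186 + 10887 + 6909 = 111141

away_sum=16192, home_pts_sum=111141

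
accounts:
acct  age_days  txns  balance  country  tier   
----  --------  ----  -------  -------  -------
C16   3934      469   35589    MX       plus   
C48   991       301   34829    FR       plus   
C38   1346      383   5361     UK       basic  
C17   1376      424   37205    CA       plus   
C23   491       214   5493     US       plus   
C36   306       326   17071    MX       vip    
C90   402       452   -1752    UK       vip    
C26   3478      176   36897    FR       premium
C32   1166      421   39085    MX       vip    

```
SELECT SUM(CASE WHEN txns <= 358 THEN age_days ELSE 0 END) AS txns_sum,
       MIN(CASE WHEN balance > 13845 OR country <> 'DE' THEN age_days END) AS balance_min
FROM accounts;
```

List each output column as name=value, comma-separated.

txns_sum=5266, balance_min=306

[txns_sum: txns <= 358]
acct=C16: ✗
acct=C48: ✓ → 991
acct=C38: ✗
acct=C17: ✗
acct=C23: ✓ → 491
acct=C36: ✓ → 306
acct=C90: ✗
acct=C26: ✓ → 3478
acct=C32: ✗
txns_sum = 991 + 491 + 306 + 3478 = 5266
—
[balance_min: balance > 13845 OR country <> 'DE']
acct=C16: ✓ → 3934
acct=C48: ✓ → 991
acct=C38: ✓ → 1346
acct=C17: ✓ → 1376
acct=C23: ✓ → 491
acct=C36: ✓ → 306
acct=C90: ✓ → 402
acct=C26: ✓ → 3478
acct=C32: ✓ → 1166
balance_min = MIN(3934, 991, 1346, 1376, 491, 306, 402, 3478, 1166) = 306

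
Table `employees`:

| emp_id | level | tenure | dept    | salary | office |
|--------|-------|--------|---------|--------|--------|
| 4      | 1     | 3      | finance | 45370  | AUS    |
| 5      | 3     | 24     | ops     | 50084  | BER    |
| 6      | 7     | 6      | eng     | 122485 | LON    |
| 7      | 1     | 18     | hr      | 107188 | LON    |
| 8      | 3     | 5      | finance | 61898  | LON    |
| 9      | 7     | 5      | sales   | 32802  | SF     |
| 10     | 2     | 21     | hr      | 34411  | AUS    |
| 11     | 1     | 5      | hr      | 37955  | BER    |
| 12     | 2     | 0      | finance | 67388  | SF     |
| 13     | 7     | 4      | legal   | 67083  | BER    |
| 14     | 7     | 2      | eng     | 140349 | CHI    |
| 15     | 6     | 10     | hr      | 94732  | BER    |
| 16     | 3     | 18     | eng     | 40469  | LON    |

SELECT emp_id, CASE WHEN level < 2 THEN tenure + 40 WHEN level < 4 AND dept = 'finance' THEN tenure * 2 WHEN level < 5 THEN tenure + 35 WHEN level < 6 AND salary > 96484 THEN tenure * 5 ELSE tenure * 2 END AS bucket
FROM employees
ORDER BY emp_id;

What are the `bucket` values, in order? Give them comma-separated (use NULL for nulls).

emp_id=4: level < 2 → 43
emp_id=5: level < 5 → 59
emp_id=6: ELSE → 12
emp_id=7: level < 2 → 58
emp_id=8: level < 4 AND dept = 'finance' → 10
emp_id=9: ELSE → 10
emp_id=10: level < 5 → 56
emp_id=11: level < 2 → 45
emp_id=12: level < 4 AND dept = 'finance' → 0
emp_id=13: ELSE → 8
emp_id=14: ELSE → 4
emp_id=15: ELSE → 20
emp_id=16: level < 5 → 53

43, 59, 12, 58, 10, 10, 56, 45, 0, 8, 4, 20, 53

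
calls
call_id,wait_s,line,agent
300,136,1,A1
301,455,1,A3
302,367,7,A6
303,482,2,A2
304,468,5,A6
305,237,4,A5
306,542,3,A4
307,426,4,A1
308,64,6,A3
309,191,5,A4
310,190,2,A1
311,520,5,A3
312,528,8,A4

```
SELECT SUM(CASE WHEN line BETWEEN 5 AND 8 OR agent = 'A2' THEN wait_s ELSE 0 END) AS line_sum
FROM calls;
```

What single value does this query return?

call_id=300: ✗
call_id=301: ✗
call_id=302: ✓ → 367
call_id=303: ✓ → 482
call_id=304: ✓ → 468
call_id=305: ✗
call_id=306: ✗
call_id=307: ✗
call_id=308: ✓ → 64
call_id=309: ✓ → 191
call_id=310: ✗
call_id=311: ✓ → 520
call_id=312: ✓ → 528
line_sum = 367 + 482 + 468 + 64 + 191 + 520 + 528 = 2620

2620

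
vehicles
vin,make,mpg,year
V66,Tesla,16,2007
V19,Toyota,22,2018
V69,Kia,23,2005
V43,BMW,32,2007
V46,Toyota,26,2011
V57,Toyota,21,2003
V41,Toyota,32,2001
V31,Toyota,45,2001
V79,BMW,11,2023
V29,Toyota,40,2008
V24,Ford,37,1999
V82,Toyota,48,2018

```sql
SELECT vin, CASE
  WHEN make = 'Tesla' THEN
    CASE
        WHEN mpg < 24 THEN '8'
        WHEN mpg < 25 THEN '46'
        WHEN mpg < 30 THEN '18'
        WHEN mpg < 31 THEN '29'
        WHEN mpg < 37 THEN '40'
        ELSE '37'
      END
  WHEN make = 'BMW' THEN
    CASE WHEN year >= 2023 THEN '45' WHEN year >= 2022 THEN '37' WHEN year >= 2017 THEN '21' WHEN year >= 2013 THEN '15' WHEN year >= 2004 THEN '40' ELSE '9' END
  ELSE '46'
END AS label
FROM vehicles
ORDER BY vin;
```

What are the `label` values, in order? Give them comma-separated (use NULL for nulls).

vin=V19: make='Toyota' → outer ELSE → 46
vin=V24: make='Ford' → outer ELSE → 46
vin=V29: make='Toyota' → outer ELSE → 46
vin=V31: make='Toyota' → outer ELSE → 46
vin=V41: make='Toyota' → outer ELSE → 46
vin=V43: make='BMW' → inner[year >= 2004] → 40
vin=V46: make='Toyota' → outer ELSE → 46
vin=V57: make='Toyota' → outer ELSE → 46
vin=V66: make='Tesla' → inner[mpg < 24] → 8
vin=V69: make='Kia' → outer ELSE → 46
vin=V79: make='BMW' → inner[year >= 2023] → 45
vin=V82: make='Toyota' → outer ELSE → 46

46, 46, 46, 46, 46, 40, 46, 46, 8, 46, 45, 46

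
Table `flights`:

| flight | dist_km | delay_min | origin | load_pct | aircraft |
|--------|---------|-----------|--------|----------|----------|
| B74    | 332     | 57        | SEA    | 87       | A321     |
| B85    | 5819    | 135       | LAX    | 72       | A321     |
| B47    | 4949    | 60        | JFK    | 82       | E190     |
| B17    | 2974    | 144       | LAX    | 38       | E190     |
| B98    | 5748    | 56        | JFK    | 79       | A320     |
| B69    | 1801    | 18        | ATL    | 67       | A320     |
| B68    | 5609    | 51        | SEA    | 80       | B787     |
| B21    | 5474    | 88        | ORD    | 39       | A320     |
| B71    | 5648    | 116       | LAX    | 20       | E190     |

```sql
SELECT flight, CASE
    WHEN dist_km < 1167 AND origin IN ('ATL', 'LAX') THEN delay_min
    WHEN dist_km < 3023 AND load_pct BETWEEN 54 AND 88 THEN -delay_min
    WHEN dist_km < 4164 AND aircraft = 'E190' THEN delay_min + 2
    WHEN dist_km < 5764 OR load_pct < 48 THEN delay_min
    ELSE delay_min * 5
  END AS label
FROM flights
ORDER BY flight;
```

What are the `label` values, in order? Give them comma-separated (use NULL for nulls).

flight=B17: dist_km < 4164 AND aircraft = 'E190' → 146
flight=B21: dist_km < 5764 OR load_pct < 48 → 88
flight=B47: dist_km < 5764 OR load_pct < 48 → 60
flight=B68: dist_km < 5764 OR load_pct < 48 → 51
flight=B69: dist_km < 3023 AND load_pct BETWEEN 54 AND 88 → -18
flight=B71: dist_km < 5764 OR load_pct < 48 → 116
flight=B74: dist_km < 3023 AND load_pct BETWEEN 54 AND 88 → -57
flight=B85: ELSE → 675
flight=B98: dist_km < 5764 OR load_pct < 48 → 56

146, 88, 60, 51, -18, 116, -57, 675, 56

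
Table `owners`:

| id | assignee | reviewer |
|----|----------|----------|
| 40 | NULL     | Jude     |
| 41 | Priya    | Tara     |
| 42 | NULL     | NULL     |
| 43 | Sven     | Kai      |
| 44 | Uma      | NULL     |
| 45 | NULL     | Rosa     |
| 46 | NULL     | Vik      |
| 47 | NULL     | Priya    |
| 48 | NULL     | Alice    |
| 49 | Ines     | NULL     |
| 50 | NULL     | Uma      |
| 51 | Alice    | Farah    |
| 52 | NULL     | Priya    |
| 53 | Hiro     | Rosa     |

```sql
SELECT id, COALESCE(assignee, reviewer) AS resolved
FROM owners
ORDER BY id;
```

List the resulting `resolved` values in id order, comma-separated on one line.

id=40: assignee=NULL, reviewer=Jude → Jude
id=41: assignee=Priya → Priya
id=42: assignee=NULL, reviewer=NULL (all NULL) → NULL
id=43: assignee=Sven → Sven
id=44: assignee=Uma → Uma
id=45: assignee=NULL, reviewer=Rosa → Rosa
id=46: assignee=NULL, reviewer=Vik → Vik
id=47: assignee=NULL, reviewer=Priya → Priya
id=48: assignee=NULL, reviewer=Alice → Alice
id=49: assignee=Ines → Ines
id=50: assignee=NULL, reviewer=Uma → Uma
id=51: assignee=Alice → Alice
id=52: assignee=NULL, reviewer=Priya → Priya
id=53: assignee=Hiro → Hiro

Jude, Priya, NULL, Sven, Uma, Rosa, Vik, Priya, Alice, Ines, Uma, Alice, Priya, Hiro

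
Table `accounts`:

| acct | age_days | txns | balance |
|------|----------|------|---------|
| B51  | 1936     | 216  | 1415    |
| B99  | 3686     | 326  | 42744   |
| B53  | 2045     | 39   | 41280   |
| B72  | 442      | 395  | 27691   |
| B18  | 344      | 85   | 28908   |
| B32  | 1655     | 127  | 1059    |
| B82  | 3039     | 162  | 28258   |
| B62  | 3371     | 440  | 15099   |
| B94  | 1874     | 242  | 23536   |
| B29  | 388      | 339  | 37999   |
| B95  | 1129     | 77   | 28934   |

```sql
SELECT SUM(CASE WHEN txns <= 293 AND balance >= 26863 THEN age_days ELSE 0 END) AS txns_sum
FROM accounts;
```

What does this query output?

6557

acct=B51: ✗
acct=B99: ✗
acct=B53: ✓ → 2045
acct=B72: ✗
acct=B18: ✓ → 344
acct=B32: ✗
acct=B82: ✓ → 3039
acct=B62: ✗
acct=B94: ✗
acct=B29: ✗
acct=B95: ✓ → 1129
txns_sum = 2045 + 344 + 3039 + 1129 = 6557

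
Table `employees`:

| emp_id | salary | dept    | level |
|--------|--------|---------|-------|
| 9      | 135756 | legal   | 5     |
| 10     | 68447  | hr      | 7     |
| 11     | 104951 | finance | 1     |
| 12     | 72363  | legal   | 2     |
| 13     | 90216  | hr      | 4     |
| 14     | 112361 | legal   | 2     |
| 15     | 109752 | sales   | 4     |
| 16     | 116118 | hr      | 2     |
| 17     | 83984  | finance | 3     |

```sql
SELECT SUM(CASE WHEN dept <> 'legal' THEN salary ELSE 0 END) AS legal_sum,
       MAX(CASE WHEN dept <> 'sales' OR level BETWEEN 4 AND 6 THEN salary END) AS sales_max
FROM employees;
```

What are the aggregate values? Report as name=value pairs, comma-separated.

legal_sum=573468, sales_max=135756

[legal_sum: dept <> 'legal']
emp_id=9: ✗
emp_id=10: ✓ → 68447
emp_id=11: ✓ → 104951
emp_id=12: ✗
emp_id=13: ✓ → 90216
emp_id=14: ✗
emp_id=15: ✓ → 109752
emp_id=16: ✓ → 116118
emp_id=17: ✓ → 83984
legal_sum = 68447 + 104951 + 90216 + 109752 + 116118 + 83984 = 573468
—
[sales_max: dept <> 'sales' OR level BETWEEN 4 AND 6]
emp_id=9: ✓ → 135756
emp_id=10: ✓ → 68447
emp_id=11: ✓ → 104951
emp_id=12: ✓ → 72363
emp_id=13: ✓ → 90216
emp_id=14: ✓ → 112361
emp_id=15: ✓ → 109752
emp_id=16: ✓ → 116118
emp_id=17: ✓ → 83984
sales_max = MAX(135756, 68447, 104951, 72363, 90216, 112361, 109752, 116118, 83984) = 135756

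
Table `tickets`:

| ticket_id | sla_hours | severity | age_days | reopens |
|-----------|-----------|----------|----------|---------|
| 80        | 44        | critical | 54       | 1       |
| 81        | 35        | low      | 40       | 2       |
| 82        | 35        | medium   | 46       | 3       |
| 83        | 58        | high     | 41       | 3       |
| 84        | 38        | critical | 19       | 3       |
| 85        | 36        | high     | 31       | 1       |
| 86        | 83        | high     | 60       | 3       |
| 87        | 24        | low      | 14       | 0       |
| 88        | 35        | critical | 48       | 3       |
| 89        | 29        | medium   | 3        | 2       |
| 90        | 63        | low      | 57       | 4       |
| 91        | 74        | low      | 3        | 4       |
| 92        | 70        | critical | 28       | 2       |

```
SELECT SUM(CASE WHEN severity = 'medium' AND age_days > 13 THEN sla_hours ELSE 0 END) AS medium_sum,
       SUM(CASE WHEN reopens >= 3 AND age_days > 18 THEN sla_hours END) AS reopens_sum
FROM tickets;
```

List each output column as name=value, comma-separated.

[medium_sum: severity = 'medium' AND age_days > 13]
ticket_id=80: ✗
ticket_id=81: ✗
ticket_id=82: ✓ → 35
ticket_id=83: ✗
ticket_id=84: ✗
ticket_id=85: ✗
ticket_id=86: ✗
ticket_id=87: ✗
ticket_id=88: ✗
ticket_id=89: ✗
ticket_id=90: ✗
ticket_id=91: ✗
ticket_id=92: ✗
medium_sum = 35
—
[reopens_sum: reopens >= 3 AND age_days > 18]
ticket_id=80: ✗
ticket_id=81: ✗
ticket_id=82: ✓ → 35
ticket_id=83: ✓ → 58
ticket_id=84: ✓ → 38
ticket_id=85: ✗
ticket_id=86: ✓ → 83
ticket_id=87: ✗
ticket_id=88: ✓ → 35
ticket_id=89: ✗
ticket_id=90: ✓ → 63
ticket_id=91: ✗
ticket_id=92: ✗
reopens_sum = 35 + 58 + 38 + 83 + 35 + 63 = 312

medium_sum=35, reopens_sum=312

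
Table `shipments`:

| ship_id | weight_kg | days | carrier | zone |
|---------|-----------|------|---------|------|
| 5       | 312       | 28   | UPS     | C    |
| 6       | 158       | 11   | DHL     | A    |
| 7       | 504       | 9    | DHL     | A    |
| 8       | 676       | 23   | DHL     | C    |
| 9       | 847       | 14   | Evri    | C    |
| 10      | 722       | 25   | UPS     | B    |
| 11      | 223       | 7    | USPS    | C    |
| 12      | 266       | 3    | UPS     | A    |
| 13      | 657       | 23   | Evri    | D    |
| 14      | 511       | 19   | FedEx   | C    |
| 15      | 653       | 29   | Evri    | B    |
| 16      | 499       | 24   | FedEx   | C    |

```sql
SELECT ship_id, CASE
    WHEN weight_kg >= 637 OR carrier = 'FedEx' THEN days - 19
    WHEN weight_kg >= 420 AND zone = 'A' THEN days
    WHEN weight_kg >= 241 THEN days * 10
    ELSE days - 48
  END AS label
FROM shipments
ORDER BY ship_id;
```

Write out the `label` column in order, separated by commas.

280, -37, 9, 4, -5, 6, -41, 30, 4, 0, 10, 5

ship_id=5: weight_kg >= 241 → 280
ship_id=6: ELSE → -37
ship_id=7: weight_kg >= 420 AND zone = 'A' → 9
ship_id=8: weight_kg >= 637 OR carrier = 'FedEx' → 4
ship_id=9: weight_kg >= 637 OR carrier = 'FedEx' → -5
ship_id=10: weight_kg >= 637 OR carrier = 'FedEx' → 6
ship_id=11: ELSE → -41
ship_id=12: weight_kg >= 241 → 30
ship_id=13: weight_kg >= 637 OR carrier = 'FedEx' → 4
ship_id=14: weight_kg >= 637 OR carrier = 'FedEx' → 0
ship_id=15: weight_kg >= 637 OR carrier = 'FedEx' → 10
ship_id=16: weight_kg >= 637 OR carrier = 'FedEx' → 5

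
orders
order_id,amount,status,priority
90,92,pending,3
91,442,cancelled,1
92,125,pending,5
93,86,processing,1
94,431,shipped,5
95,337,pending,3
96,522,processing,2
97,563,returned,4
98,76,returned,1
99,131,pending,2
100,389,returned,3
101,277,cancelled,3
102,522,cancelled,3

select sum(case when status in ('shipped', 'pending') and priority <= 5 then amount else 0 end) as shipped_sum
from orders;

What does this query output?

order_id=90: ✓ → 92
order_id=91: ✗
order_id=92: ✓ → 125
order_id=93: ✗
order_id=94: ✓ → 431
order_id=95: ✓ → 337
order_id=96: ✗
order_id=97: ✗
order_id=98: ✗
order_id=99: ✓ → 131
order_id=100: ✗
order_id=101: ✗
order_id=102: ✗
shipped_sum = 92 + 125 + 431 + 337 + 131 = 1116

1116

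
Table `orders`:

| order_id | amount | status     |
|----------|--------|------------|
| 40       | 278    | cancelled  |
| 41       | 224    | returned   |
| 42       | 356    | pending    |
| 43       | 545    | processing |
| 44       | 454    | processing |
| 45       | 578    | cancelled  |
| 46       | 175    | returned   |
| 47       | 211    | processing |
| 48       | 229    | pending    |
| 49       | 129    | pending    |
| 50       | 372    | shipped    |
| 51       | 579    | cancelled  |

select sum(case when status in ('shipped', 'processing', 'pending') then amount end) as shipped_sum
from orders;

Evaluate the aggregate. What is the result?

2296

order_id=40: ✗
order_id=41: ✗
order_id=42: ✓ → 356
order_id=43: ✓ → 545
order_id=44: ✓ → 454
order_id=45: ✗
order_id=46: ✗
order_id=47: ✓ → 211
order_id=48: ✓ → 229
order_id=49: ✓ → 129
order_id=50: ✓ → 372
order_id=51: ✗
shipped_sum = 356 + 545 + 454 + 211 + 229 + 129 + 372 = 2296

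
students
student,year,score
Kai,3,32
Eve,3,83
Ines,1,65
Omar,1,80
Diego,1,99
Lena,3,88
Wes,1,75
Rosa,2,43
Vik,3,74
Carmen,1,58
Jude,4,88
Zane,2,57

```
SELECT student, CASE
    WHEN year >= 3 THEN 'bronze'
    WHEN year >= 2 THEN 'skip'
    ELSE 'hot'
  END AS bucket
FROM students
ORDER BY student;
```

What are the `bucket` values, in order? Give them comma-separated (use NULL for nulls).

hot, hot, bronze, hot, bronze, bronze, bronze, hot, skip, bronze, hot, skip

student=Carmen: ELSE → hot
student=Diego: ELSE → hot
student=Eve: year >= 3 → bronze
student=Ines: ELSE → hot
student=Jude: year >= 3 → bronze
student=Kai: year >= 3 → bronze
student=Lena: year >= 3 → bronze
student=Omar: ELSE → hot
student=Rosa: year >= 2 → skip
student=Vik: year >= 3 → bronze
student=Wes: ELSE → hot
student=Zane: year >= 2 → skip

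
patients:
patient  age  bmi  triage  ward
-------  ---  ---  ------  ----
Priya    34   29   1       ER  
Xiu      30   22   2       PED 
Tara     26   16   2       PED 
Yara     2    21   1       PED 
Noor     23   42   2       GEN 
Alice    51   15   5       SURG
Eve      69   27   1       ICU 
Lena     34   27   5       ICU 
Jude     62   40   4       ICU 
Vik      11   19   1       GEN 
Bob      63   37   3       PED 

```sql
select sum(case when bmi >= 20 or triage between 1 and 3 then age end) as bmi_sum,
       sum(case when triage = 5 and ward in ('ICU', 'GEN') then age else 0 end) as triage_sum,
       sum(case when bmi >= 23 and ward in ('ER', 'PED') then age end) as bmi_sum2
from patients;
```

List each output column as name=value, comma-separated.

[bmi_sum: bmi >= 20 or triage between 1 and 3]
patient=Priya: ✓ → 34
patient=Xiu: ✓ → 30
patient=Tara: ✓ → 26
patient=Yara: ✓ → 2
patient=Noor: ✓ → 23
patient=Alice: ✗
patient=Eve: ✓ → 69
patient=Lena: ✓ → 34
patient=Jude: ✓ → 62
patient=Vik: ✓ → 11
patient=Bob: ✓ → 63
bmi_sum = 34 + 30 + 26 + 2 + 23 + 69 + 34 + 62 + 11 + 63 = 354
—
[triage_sum: triage = 5 and ward in ('ICU', 'GEN')]
patient=Priya: ✗
patient=Xiu: ✗
patient=Tara: ✗
patient=Yara: ✗
patient=Noor: ✗
patient=Alice: ✗
patient=Eve: ✗
patient=Lena: ✓ → 34
patient=Jude: ✗
patient=Vik: ✗
patient=Bob: ✗
triage_sum = 34
—
[bmi_sum2: bmi >= 23 and ward in ('ER', 'PED')]
patient=Priya: ✓ → 34
patient=Xiu: ✗
patient=Tara: ✗
patient=Yara: ✗
patient=Noor: ✗
patient=Alice: ✗
patient=Eve: ✗
patient=Lena: ✗
patient=Jude: ✗
patient=Vik: ✗
patient=Bob: ✓ → 63
bmi_sum2 = 34 + 63 = 97

bmi_sum=354, triage_sum=34, bmi_sum2=97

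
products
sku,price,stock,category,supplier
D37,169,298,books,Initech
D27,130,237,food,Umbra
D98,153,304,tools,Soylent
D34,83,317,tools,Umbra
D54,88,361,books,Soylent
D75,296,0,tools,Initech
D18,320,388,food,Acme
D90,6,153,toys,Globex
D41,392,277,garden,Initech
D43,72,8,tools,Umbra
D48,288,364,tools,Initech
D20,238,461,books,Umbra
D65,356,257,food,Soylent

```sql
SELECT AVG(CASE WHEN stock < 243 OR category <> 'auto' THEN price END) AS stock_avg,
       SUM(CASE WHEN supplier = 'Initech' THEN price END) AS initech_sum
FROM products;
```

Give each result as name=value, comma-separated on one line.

[stock_avg: stock < 243 OR category <> 'auto']
sku=D37: ✓ → 169
sku=D27: ✓ → 130
sku=D98: ✓ → 153
sku=D34: ✓ → 83
sku=D54: ✓ → 88
sku=D75: ✓ → 296
sku=D18: ✓ → 320
sku=D90: ✓ → 6
sku=D41: ✓ → 392
sku=D43: ✓ → 72
sku=D48: ✓ → 288
sku=D20: ✓ → 238
sku=D65: ✓ → 356
stock_avg = (169 + 130 + 153 + 83 + 88 + 296 + 320 + 6 + 392 + 72 + 288 + 238 + 356) / 13 = 199.3076923077
—
[initech_sum: supplier = 'Initech']
sku=D37: ✓ → 169
sku=D27: ✗
sku=D98: ✗
sku=D34: ✗
sku=D54: ✗
sku=D75: ✓ → 296
sku=D18: ✗
sku=D90: ✗
sku=D41: ✓ → 392
sku=D43: ✗
sku=D48: ✓ → 288
sku=D20: ✗
sku=D65: ✗
initech_sum = 169 + 296 + 392 + 288 = 1145

stock_avg=199.3076923077, initech_sum=1145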